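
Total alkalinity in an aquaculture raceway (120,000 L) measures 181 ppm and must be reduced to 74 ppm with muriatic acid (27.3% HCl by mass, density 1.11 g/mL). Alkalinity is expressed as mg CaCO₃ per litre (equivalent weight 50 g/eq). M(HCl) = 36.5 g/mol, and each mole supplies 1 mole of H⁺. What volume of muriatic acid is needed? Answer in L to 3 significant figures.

Alkalinity to neutralize: (181 − 74) = 107 mg/L as CaCO₃ × 120,000 L = 12,840 g as CaCO₃.
Equivalents of H⁺ required: 12,840 ÷ 50 g/eq = 256.8 eq = 256.8 mol HCl.
Mass of HCl: 256.8 × 36.5 = 9373 g.
Mass of 27.3% solution: 9373 / 0.273 = 34,330 g.
Volume: 34,330 g ÷ 1.11 g/mL = 30,930 mL.

30.9 L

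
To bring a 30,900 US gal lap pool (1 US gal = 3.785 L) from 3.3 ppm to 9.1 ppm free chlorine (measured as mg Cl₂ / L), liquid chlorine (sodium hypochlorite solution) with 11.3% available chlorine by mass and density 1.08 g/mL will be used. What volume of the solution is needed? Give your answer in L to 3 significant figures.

5.56 L

Volume: 30,900 US gal × 3.785 L/gal = 116,956 L.
Chlorine deficit: 9.1 − 3.3 = 5.8 ppm = 5.8 mg/L as Cl₂.
Cl₂ equivalent needed: 5.8 mg/L × 116,956 L = 678,300 mg = 678.3 g.
Product at 11.3% available chlorine: 678.3 / 0.113 = 6003 g.
Volume at density 1.08 g/mL: 6003 g ÷ 1.08 g/mL = 5558 mL.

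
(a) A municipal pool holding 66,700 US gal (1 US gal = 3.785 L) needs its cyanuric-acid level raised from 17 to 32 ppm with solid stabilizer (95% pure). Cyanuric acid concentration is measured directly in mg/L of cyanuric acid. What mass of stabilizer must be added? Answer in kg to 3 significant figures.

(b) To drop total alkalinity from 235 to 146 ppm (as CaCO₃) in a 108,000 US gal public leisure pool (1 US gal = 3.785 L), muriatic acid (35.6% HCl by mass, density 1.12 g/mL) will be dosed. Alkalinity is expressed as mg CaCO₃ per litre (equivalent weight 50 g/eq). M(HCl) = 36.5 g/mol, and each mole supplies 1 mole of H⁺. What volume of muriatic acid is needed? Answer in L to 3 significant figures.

(a) 3.99 kg; (b) 66.6 L

(a) Volume: 66,700 US gal × 3.785 L/gal = 252,460 L.
(a) CYA to add: (32 − 17) = 15 mg/L × 252,460 L = 3787 g cyanuric acid.
(a) At 95% purity: 3787 / 0.95 = 3986 g product.

(b) Volume: 108,000 US gal × 3.785 L/gal = 408,780 L.
(b) Alkalinity to neutralize: (235 − 146) = 89 mg/L as CaCO₃ × 408,780 L = 36,380 g as CaCO₃.
(b) Equivalents of H⁺ required: 36,380 ÷ 50 g/eq = 727.6 eq = 727.6 mol HCl.
(b) Mass of HCl: 727.6 × 36.5 = 26,560 g.
(b) Mass of 35.6% solution: 26,560 / 0.356 = 74,600 g.
(b) Volume: 74,600 g ÷ 1.12 g/mL = 66,610 mL.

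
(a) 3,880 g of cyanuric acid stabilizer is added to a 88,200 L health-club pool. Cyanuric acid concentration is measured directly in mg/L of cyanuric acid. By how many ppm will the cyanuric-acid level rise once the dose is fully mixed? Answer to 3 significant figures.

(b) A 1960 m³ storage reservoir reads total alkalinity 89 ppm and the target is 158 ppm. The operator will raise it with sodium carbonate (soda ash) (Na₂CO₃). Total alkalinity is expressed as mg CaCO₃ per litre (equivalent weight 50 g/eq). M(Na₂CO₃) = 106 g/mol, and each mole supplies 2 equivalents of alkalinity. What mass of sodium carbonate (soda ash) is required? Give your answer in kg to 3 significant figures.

(a) 44.0 ppm; (b) 143 kg

(a) Rise: 3,880 g / 88,200 L × 1000 = 43.99 mg/L.

(b) Volume: 1960 m³ = 1,960,000 L.
(b) Alkalinity to add: (158 − 89) = 69 mg/L as CaCO₃ × 1,960,000 L = 135,200 g as CaCO₃.
(b) Equivalents: 135,200 g ÷ 50 g/eq = 2705 eq.
(b) Each mole of Na₂CO₃ supplies 2 eq, so 2705 / 2 = 1352 mol.
(b) Mass: 1352 mol × 106 g/mol = 143,400 g.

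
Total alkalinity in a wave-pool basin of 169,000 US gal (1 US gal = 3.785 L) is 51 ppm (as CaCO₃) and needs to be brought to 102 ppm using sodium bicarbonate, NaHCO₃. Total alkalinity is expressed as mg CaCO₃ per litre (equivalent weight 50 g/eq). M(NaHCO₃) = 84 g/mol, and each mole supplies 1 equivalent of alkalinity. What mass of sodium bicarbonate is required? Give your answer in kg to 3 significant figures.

54.8 kg

Volume: 169,000 US gal × 3.785 L/gal = 639,665 L.
Alkalinity to add: (102 − 51) = 51 mg/L as CaCO₃ × 639,665 L = 32,620 g as CaCO₃.
Equivalents: 32,620 g ÷ 50 g/eq = 652.5 eq.
NaHCO₃ supplies 1 eq per mole → 652.5 mol.
Mass: 652.5 mol × 84 g/mol = 54,810 g.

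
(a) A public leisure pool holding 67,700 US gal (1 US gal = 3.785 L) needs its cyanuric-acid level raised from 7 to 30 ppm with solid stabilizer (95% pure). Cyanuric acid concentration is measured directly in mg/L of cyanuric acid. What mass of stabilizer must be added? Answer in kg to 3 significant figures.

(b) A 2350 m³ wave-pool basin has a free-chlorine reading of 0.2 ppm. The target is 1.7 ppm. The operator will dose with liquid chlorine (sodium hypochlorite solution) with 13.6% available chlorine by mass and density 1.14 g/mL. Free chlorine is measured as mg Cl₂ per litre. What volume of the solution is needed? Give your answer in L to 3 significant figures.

(a) 6.20 kg; (b) 22.7 L

(a) Volume: 67,700 US gal × 3.785 L/gal = 256,244 L.
(a) CYA to add: (30 − 7) = 23 mg/L × 256,244 L = 5894 g cyanuric acid.
(a) At 95% purity: 5894 / 0.95 = 6204 g product.

(b) Volume: 2350 m³ = 2,350,000 L.
(b) Chlorine deficit: 1.7 − 0.2 = 1.5 ppm = 1.5 mg/L as Cl₂.
(b) Cl₂ equivalent needed: 1.5 mg/L × 2,350,000 L = 3,525,000 mg = 3525 g.
(b) Product at 13.6% available chlorine: 3525 / 0.136 = 25,920 g.
(b) Volume at density 1.14 g/mL: 25,920 g ÷ 1.14 g/mL = 22,740 mL.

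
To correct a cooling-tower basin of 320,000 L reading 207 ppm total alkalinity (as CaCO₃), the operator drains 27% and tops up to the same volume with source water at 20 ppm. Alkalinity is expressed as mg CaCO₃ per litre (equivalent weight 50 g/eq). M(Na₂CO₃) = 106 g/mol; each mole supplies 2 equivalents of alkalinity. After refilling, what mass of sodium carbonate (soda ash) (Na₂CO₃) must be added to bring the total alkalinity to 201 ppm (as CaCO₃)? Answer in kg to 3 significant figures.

15.1 kg

After draining 27% and refilling: 207 × 0.73 + 20 × 0.27 = 156.51 ppm.
Deficit to target: 201 − 156.51 = 44.49 mg/L.
As CaCO₃: 44.49 mg/L × 320,000 L = 14,240 g; ÷ 50 g/eq ÷ 2 = 142.4 mol Na₂CO₃.
Mass: 142.4 × 106 = 15,090 g.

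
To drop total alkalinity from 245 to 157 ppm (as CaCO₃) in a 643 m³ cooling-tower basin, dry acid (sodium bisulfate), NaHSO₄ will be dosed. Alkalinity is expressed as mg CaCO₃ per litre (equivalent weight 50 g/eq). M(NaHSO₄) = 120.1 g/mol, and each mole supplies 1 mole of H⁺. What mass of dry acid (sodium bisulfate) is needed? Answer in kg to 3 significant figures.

136 kg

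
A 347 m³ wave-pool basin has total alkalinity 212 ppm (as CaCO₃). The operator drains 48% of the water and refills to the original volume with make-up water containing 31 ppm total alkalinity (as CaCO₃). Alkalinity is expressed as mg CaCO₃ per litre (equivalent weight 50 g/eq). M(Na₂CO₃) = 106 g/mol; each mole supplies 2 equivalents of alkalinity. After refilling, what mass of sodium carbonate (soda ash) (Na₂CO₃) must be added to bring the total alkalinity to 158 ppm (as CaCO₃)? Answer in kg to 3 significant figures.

12.1 kg

Volume: 347 m³ = 347,000 L.
After draining 48% and refilling: 212 × 0.52 + 31 × 0.48 = 125.12 ppm.
Deficit to target: 158 − 125.12 = 32.88 mg/L.
As CaCO₃: 32.88 mg/L × 347,000 L = 11,410 g; ÷ 50 g/eq ÷ 2 = 114.1 mol Na₂CO₃.
Mass: 114.1 × 106 = 12,090 g.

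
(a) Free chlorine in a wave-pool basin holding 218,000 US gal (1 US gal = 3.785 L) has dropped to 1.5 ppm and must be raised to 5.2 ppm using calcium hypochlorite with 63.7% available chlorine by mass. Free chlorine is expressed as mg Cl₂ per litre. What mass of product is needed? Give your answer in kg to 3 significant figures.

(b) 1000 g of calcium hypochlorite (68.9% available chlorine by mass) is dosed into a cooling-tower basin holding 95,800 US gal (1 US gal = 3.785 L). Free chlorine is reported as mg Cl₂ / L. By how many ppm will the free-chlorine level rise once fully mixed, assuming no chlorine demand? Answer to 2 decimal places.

(a) 4.79 kg; (b) 1.90 ppm

(a) Volume: 218,000 US gal × 3.785 L/gal = 825,130 L.
(a) Chlorine deficit: 5.2 − 1.5 = 3.7 ppm = 3.7 mg/L as Cl₂.
(a) Cl₂ equivalent needed: 3.7 mg/L × 825,130 L = 3,053,000 mg = 3053 g.
(a) Product at 63.7% available chlorine: 3053 / 0.637 = 4793 g.

(b) Volume: 95,800 US gal × 3.785 L/gal = 362,603 L.
(b) Available chlorine delivered: 1000 g × 0.689 = 689 g as Cl₂.
(b) Concentration rise: 689 g / 362,603 L = 1.9 mg/L = 1.90 ppm.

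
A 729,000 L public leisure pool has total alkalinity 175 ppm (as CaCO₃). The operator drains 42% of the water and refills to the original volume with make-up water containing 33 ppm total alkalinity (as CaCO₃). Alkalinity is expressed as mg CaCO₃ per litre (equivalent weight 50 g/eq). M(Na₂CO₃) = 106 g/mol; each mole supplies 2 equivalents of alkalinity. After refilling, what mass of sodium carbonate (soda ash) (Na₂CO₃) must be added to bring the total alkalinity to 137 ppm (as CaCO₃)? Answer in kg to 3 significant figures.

16.7 kg

After draining 42% and refilling: 175 × 0.58 + 33 × 0.42 = 115.36 ppm.
Deficit to target: 137 − 115.36 = 21.64 mg/L.
As CaCO₃: 21.64 mg/L × 729,000 L = 15,780 g; ÷ 50 g/eq ÷ 2 = 157.8 mol Na₂CO₃.
Mass: 157.8 × 106 = 16,720 g.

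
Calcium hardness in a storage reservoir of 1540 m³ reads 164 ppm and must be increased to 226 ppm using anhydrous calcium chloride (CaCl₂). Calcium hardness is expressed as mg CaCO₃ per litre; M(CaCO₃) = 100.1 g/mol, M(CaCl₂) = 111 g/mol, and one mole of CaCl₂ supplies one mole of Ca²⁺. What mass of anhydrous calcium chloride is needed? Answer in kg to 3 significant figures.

106 kg

Volume: 1540 m³ = 1,540,000 L.
Hardness to add: (226 − 164) = 62 mg/L as CaCO₃ × 1,540,000 L = 95,480 g as CaCO₃.
Moles of Ca²⁺ (1 mol Ca²⁺ ≡ 1 mol CaCO₃): 95,480 / 100.1 g/mol = 953.8 mol.
Mass of CaCl₂: 953.8 × 111 = 105,900 g.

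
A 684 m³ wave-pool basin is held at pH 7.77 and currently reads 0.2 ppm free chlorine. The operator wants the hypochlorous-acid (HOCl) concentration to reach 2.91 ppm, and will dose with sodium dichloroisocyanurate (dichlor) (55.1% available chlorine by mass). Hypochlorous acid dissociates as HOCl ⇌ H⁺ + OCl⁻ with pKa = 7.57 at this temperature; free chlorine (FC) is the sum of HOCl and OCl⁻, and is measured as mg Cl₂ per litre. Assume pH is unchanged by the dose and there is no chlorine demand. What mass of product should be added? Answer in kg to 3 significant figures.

Volume: 684 m³ = 684,000 L.
[OCl⁻]/[HOCl] = 10^(pH − pKa) = 10^(7.77 − 7.57) = 1.585; fraction as HOCl = 1/(1 + 1.585) = 0.3869.
Free chlorine required for 2.91 ppm HOCl: 2.91 / 0.3869 = 7.522 ppm.
FC to add: 7.522 − 0.2 = 7.322 mg/L as Cl₂.
Cl₂ equivalent: 7.322 mg/L × 684,000 L = 5008 g.
Product at 55.1% available Cl: 5008 / 0.551 = 9089 g.

9.09 kg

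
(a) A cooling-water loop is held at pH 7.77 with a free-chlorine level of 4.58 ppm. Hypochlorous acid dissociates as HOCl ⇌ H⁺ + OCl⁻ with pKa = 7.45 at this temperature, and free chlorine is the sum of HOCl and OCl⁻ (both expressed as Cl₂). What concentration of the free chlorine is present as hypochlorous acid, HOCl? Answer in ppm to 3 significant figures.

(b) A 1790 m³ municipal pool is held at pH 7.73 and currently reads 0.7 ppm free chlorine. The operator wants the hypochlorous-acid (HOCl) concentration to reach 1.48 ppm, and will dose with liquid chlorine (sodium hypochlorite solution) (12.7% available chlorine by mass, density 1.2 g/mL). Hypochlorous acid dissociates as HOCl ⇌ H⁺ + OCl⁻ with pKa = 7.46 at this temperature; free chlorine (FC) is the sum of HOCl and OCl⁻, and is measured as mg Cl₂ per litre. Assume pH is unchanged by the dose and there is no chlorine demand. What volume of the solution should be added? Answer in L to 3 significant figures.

(a) 1.48 ppm; (b) 41.5 L

(a) [OCl⁻]/[HOCl] = 10^(pH − pKa) = 10^(7.77 − 7.45) = 10^0.32 = 2.089.
(a) Fraction as HOCl = 1 / (1 + 2.089) = 0.3237.
(a) HOCl = 0.3237 × 4.58 ppm = 1.483 ppm.

(b) Volume: 1790 m³ = 1,790,000 L.
(b) [OCl⁻]/[HOCl] = 10^(pH − pKa) = 10^(7.73 − 7.46) = 1.862; fraction as HOCl = 1/(1 + 1.862) = 0.3494.
(b) Free chlorine required for 1.48 ppm HOCl: 1.48 / 0.3494 = 4.236 ppm.
(b) FC to add: 4.236 − 0.7 = 3.536 mg/L as Cl₂.
(b) Cl₂ equivalent: 3.536 mg/L × 1,790,000 L = 6329 g.
(b) Product at 12.7% available Cl: 6329 / 0.127 = 49,840 g.
(b) Volume: 49,840 g ÷ 1.2 g/mL = 41,530 mL.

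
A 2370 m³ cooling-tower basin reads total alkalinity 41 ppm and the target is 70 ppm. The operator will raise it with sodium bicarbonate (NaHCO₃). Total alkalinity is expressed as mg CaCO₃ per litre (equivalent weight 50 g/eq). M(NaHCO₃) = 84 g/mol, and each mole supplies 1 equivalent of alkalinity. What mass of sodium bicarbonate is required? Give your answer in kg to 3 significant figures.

Volume: 2370 m³ = 2,370,000 L.
Alkalinity to add: (70 − 41) = 29 mg/L as CaCO₃ × 2,370,000 L = 68,730 g as CaCO₃.
Equivalents: 68,730 g ÷ 50 g/eq = 1375 eq.
NaHCO₃ supplies 1 eq per mole → 1375 mol.
Mass: 1375 mol × 84 g/mol = 115,500 g.

115 kg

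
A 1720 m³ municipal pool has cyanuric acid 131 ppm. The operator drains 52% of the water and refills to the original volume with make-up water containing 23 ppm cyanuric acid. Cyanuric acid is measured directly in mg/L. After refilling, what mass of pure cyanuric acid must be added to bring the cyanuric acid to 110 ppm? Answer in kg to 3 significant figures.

60.5 kg

Volume: 1720 m³ = 1,720,000 L.
After draining 52% and refilling: 131 × 0.48 + 23 × 0.52 = 74.84 ppm.
Deficit to target: 110 − 74.84 = 35.16 mg/L.
Mass: 35.16 mg/L × 1,720,000 L = 60,480 g cyanuric acid.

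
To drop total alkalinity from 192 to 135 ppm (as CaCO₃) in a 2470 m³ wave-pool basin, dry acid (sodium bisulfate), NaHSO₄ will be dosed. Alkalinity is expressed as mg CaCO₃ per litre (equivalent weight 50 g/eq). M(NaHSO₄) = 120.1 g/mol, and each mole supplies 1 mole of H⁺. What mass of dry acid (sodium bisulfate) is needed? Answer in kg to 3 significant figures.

Volume: 2470 m³ = 2,470,000 L.
Alkalinity to neutralize: (192 − 135) = 57 mg/L as CaCO₃ × 2,470,000 L = 140,800 g as CaCO₃.
Equivalents of H⁺ required: 140,800 ÷ 50 g/eq = 2816 eq = 2816 mol NaHSO₄.
Mass of NaHSO₄: 2816 × 120.1 = 338,200 g.

338 kg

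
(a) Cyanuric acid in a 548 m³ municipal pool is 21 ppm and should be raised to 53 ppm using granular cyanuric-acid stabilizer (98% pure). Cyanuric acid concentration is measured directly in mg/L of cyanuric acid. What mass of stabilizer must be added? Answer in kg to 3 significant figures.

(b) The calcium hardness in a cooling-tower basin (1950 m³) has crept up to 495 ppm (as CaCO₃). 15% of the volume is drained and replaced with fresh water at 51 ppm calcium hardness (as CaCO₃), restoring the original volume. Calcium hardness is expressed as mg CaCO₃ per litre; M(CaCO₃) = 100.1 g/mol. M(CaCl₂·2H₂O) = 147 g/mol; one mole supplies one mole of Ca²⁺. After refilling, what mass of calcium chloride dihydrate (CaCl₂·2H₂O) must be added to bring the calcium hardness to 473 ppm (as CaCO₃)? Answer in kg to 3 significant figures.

(a) Volume: 548 m³ = 548,000 L.
(a) CYA to add: (53 − 21) = 32 mg/L × 548,000 L = 17,540 g cyanuric acid.
(a) At 98% purity: 17,540 / 0.98 = 17,890 g product.

(b) Volume: 1950 m³ = 1,950,000 L.
(b) After draining 15% and refilling: 495 × 0.85 + 51 × 0.15 = 428.4 ppm.
(b) Deficit to target: 473 − 428.4 = 44.6 mg/L.
(b) As CaCO₃: 44.6 mg/L × 1,950,000 L = 86,970 g; ÷ 100.1 = 868.8 mol Ca²⁺.
(b) Mass: 868.8 × 147 = 127,700 g.

(a) 17.9 kg; (b) 128 kg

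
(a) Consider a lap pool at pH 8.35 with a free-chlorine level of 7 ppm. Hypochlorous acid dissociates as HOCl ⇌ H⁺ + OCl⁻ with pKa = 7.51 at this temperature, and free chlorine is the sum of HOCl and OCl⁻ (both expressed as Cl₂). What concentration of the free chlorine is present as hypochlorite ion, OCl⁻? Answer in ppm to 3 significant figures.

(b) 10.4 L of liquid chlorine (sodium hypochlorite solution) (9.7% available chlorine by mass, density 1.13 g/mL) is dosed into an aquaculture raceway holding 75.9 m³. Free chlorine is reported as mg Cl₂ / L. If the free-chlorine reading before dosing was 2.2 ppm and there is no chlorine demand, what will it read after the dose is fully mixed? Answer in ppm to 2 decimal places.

(a) 6.12 ppm; (b) 17.22 ppm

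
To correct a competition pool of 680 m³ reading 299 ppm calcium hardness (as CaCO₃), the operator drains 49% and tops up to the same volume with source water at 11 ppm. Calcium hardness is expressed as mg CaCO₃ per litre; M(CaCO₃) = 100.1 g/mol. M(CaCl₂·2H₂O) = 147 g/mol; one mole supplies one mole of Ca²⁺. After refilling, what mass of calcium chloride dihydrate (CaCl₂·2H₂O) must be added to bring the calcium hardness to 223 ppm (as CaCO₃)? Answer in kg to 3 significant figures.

65.0 kg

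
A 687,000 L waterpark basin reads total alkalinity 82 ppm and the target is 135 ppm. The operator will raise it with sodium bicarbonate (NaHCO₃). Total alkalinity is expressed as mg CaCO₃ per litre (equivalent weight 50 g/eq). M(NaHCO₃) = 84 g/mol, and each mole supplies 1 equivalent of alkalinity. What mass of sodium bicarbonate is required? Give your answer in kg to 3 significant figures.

61.2 kg

Alkalinity to add: (135 − 82) = 53 mg/L as CaCO₃ × 687,000 L = 36,410 g as CaCO₃.
Equivalents: 36,410 g ÷ 50 g/eq = 728.2 eq.
NaHCO₃ supplies 1 eq per mole → 728.2 mol.
Mass: 728.2 mol × 84 g/mol = 61,170 g.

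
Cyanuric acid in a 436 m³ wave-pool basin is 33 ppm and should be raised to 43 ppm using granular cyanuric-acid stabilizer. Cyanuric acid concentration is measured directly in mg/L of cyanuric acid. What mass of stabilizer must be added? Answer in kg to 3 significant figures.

4.36 kg

Volume: 436 m³ = 436,000 L.
CYA to add: (43 − 33) = 10 mg/L × 436,000 L = 4360 g cyanuric acid.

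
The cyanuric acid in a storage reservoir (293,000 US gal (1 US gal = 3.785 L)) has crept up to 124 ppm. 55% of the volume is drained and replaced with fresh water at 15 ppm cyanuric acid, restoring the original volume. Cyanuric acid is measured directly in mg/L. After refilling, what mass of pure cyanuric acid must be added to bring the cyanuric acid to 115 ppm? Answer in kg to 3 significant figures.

56.5 kg

Volume: 293,000 US gal × 3.785 L/gal = 1,109,005 L.
After draining 55% and refilling: 124 × 0.45 + 15 × 0.55 = 64.05 ppm.
Deficit to target: 115 − 64.05 = 50.95 mg/L.
Mass: 50.95 mg/L × 1,109,005 L = 56,500 g cyanuric acid.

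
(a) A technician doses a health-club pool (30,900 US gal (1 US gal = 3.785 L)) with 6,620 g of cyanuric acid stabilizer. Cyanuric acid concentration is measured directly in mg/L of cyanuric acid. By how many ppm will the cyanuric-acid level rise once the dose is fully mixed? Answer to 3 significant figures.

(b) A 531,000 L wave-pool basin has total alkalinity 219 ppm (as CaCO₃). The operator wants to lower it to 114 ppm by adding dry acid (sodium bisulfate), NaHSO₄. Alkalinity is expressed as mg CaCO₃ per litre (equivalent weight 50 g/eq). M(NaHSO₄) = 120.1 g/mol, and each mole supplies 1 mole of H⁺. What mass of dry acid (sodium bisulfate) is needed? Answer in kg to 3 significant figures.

(a) Volume: 30,900 US gal × 3.785 L/gal = 116,956 L.
(a) Rise: 6,620 g / 116,956 L × 1000 = 56.6 mg/L.

(b) Alkalinity to neutralize: (219 − 114) = 105 mg/L as CaCO₃ × 531,000 L = 55,760 g as CaCO₃.
(b) Equivalents of H⁺ required: 55,760 ÷ 50 g/eq = 1115 eq = 1115 mol NaHSO₄.
(b) Mass of NaHSO₄: 1115 × 120.1 = 133,900 g.

(a) 56.6 ppm; (b) 134 kg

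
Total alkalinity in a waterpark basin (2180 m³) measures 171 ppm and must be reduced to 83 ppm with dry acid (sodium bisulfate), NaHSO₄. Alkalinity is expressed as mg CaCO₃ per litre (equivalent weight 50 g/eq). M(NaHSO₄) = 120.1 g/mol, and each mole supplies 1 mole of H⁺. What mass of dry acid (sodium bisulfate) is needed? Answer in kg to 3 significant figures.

Volume: 2180 m³ = 2,180,000 L.
Alkalinity to neutralize: (171 − 83) = 88 mg/L as CaCO₃ × 2,180,000 L = 191,800 g as CaCO₃.
Equivalents of H⁺ required: 191,800 ÷ 50 g/eq = 3837 eq = 3837 mol NaHSO₄.
Mass of NaHSO₄: 3837 × 120.1 = 460,800 g.

461 kg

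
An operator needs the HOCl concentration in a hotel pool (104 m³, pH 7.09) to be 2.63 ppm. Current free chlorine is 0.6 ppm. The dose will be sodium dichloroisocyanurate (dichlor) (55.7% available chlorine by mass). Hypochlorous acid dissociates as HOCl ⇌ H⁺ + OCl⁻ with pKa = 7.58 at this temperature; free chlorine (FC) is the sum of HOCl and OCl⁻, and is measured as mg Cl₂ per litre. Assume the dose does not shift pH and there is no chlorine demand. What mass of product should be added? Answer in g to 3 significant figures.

Volume: 104 m³ = 104,000 L.
[OCl⁻]/[HOCl] = 10^(pH − pKa) = 10^(7.09 − 7.58) = 0.3236; fraction as HOCl = 1/(1 + 0.3236) = 0.7555.
Free chlorine required for 2.63 ppm HOCl: 2.63 / 0.7555 = 3.481 ppm.
FC to add: 3.481 − 0.6 = 2.881 mg/L as Cl₂.
Cl₂ equivalent: 2.881 mg/L × 104,000 L = 299.6 g.
Product at 55.7% available Cl: 299.6 / 0.557 = 537.9 g.

538 g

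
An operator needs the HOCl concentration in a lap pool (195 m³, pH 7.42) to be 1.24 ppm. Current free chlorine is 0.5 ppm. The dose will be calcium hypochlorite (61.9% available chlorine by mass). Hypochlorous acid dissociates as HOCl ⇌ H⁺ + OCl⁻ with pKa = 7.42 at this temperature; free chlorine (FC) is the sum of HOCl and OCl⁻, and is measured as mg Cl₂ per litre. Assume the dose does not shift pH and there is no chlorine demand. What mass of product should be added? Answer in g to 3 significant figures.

624 g

Volume: 195 m³ = 195,000 L.
[OCl⁻]/[HOCl] = 10^(pH − pKa) = 10^(7.42 − 7.42) = 1; fraction as HOCl = 1/(1 + 1) = 0.5.
Free chlorine required for 1.24 ppm HOCl: 1.24 / 0.5 = 2.48 ppm.
FC to add: 2.48 − 0.5 = 1.98 mg/L as Cl₂.
Cl₂ equivalent: 1.98 mg/L × 195,000 L = 386.1 g.
Product at 61.9% available Cl: 386.1 / 0.619 = 623.7 g.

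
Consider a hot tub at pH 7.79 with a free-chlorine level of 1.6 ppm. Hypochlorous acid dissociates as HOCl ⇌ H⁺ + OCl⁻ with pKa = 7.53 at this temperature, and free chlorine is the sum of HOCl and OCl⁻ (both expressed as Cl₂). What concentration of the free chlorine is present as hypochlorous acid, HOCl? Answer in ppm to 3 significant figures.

0.567 ppm

[OCl⁻]/[HOCl] = 10^(pH − pKa) = 10^(7.79 − 7.53) = 10^0.26 = 1.82.
Fraction as HOCl = 1 / (1 + 1.82) = 0.3546.
HOCl = 0.3546 × 1.6 ppm = 0.5674 ppm.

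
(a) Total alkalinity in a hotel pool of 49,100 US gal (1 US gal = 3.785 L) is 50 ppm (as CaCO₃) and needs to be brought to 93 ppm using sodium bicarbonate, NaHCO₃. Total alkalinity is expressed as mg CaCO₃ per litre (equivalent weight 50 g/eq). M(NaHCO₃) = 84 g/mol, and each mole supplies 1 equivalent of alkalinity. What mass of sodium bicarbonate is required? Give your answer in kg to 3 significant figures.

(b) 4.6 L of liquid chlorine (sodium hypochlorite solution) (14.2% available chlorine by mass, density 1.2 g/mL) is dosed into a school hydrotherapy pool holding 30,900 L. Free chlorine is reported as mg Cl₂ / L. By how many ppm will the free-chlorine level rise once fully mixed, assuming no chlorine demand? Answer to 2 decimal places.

(a) Volume: 49,100 US gal × 3.785 L/gal = 185,844 L.
(a) Alkalinity to add: (93 − 50) = 43 mg/L as CaCO₃ × 185,844 L = 7991 g as CaCO₃.
(a) Equivalents: 7991 g ÷ 50 g/eq = 159.8 eq.
(a) NaHCO₃ supplies 1 eq per mole → 159.8 mol.
(a) Mass: 159.8 mol × 84 g/mol = 13,430 g.

(b) Mass of solution: 4.6 L × 1000 mL/L × 1.2 g/mL = 5520 g.
(b) Available chlorine delivered: 5520 g × 0.142 = 783.8 g as Cl₂.
(b) Concentration rise: 783.8 g / 30,900 L = 25.37 mg/L = 25.37 ppm.

(a) 13.4 kg; (b) 25.37 ppm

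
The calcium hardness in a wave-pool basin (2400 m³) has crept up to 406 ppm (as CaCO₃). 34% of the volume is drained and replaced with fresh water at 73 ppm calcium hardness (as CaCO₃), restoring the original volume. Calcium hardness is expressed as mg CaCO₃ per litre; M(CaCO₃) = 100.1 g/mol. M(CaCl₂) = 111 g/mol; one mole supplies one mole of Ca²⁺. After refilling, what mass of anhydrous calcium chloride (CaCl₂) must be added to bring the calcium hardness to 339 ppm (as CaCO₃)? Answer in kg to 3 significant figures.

123 kg

Volume: 2400 m³ = 2,400,000 L.
After draining 34% and refilling: 406 × 0.66 + 73 × 0.34 = 292.78 ppm.
Deficit to target: 339 − 292.78 = 46.22 mg/L.
As CaCO₃: 46.22 mg/L × 2,400,000 L = 110,900 g; ÷ 100.1 = 1108 mol Ca²⁺.
Mass: 1108 × 111 = 123,000 g.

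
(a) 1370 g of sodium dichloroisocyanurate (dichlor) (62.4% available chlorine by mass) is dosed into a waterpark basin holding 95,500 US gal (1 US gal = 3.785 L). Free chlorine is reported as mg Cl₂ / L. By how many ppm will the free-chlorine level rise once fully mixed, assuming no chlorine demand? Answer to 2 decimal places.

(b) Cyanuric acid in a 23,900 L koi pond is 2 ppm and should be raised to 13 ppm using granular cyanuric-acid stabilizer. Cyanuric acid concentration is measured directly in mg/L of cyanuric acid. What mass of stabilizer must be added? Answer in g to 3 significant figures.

(a) Volume: 95,500 US gal × 3.785 L/gal = 361,468 L.
(a) Available chlorine delivered: 1370 g × 0.624 = 854.9 g as Cl₂.
(a) Concentration rise: 854.9 g / 361,468 L = 2.365 mg/L = 2.37 ppm.

(b) CYA to add: (13 − 2) = 11 mg/L × 23,900 L = 262.9 g cyanuric acid.

(a) 2.37 ppm; (b) 263 g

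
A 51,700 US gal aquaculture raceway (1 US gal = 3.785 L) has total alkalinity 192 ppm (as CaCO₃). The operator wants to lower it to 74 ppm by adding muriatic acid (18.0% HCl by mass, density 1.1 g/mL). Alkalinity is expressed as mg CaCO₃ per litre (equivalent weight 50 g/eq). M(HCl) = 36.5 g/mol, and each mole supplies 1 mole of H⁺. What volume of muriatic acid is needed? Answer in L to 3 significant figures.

Volume: 51,700 US gal × 3.785 L/gal = 195,684 L.
Alkalinity to neutralize: (192 − 74) = 118 mg/L as CaCO₃ × 195,684 L = 23,090 g as CaCO₃.
Equivalents of H⁺ required: 23,090 ÷ 50 g/eq = 461.8 eq = 461.8 mol HCl.
Mass of HCl: 461.8 × 36.5 = 16,860 g.
Mass of 18.0% solution: 16,860 / 0.18 = 93,650 g.
Volume: 93,650 g ÷ 1.1 g/mL = 85,130 mL.

85.1 L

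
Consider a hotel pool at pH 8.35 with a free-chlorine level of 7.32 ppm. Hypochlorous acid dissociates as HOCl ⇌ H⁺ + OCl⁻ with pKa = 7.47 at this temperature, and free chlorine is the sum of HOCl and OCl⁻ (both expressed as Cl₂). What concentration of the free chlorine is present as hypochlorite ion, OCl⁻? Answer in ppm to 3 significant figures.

6.47 ppm

[OCl⁻]/[HOCl] = 10^(pH − pKa) = 10^(8.35 − 7.47) = 10^0.88 = 7.586.
Fraction as HOCl = 1 / (1 + 7.586) = 0.1165.
OCl⁻ = (1 − 0.1165) × 7.32 ppm = 6.467 ppm.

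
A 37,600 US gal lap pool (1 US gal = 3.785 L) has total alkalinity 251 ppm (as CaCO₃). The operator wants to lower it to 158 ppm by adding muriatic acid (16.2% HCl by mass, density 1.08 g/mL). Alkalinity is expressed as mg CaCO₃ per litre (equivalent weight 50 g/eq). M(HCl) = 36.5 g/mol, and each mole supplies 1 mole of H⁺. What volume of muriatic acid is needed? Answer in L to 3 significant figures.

55.2 L

Volume: 37,600 US gal × 3.785 L/gal = 142,316 L.
Alkalinity to neutralize: (251 − 158) = 93 mg/L as CaCO₃ × 142,316 L = 13,240 g as CaCO₃.
Equivalents of H⁺ required: 13,240 ÷ 50 g/eq = 264.7 eq = 264.7 mol HCl.
Mass of HCl: 264.7 × 36.5 = 9662 g.
Mass of 16.2% solution: 9662 / 0.162 = 59,640 g.
Volume: 59,640 g ÷ 1.08 g/mL = 55,220 mL.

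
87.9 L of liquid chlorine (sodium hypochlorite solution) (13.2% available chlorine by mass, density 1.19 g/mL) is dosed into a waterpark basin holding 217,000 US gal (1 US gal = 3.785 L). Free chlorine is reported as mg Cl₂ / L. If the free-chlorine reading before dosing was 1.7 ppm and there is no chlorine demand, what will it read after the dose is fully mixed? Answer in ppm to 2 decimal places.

18.51 ppm

Volume: 217,000 US gal × 3.785 L/gal = 821,345 L.
Mass of solution: 87.9 L × 1000 mL/L × 1.19 g/mL = 104,600 g.
Available chlorine delivered: 104,600 g × 0.132 = 13,810 g as Cl₂.
Concentration rise: 13,810 g / 821,345 L = 16.81 mg/L = 16.81 ppm.
Final FC: 1.7 + 16.81 = 18.51 ppm.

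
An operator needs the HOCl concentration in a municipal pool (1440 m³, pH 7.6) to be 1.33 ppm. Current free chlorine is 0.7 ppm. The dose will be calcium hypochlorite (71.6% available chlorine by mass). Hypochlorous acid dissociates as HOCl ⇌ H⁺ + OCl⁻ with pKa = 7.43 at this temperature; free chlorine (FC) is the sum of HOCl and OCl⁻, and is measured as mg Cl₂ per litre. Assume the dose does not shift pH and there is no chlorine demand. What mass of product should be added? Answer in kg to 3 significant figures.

5.22 kg

Volume: 1440 m³ = 1,440,000 L.
[OCl⁻]/[HOCl] = 10^(pH − pKa) = 10^(7.6 − 7.43) = 1.479; fraction as HOCl = 1/(1 + 1.479) = 0.4034.
Free chlorine required for 1.33 ppm HOCl: 1.33 / 0.4034 = 3.297 ppm.
FC to add: 3.297 − 0.7 = 2.597 mg/L as Cl₂.
Cl₂ equivalent: 2.597 mg/L × 1,440,000 L = 3740 g.
Product at 71.6% available Cl: 3740 / 0.716 = 5223 g.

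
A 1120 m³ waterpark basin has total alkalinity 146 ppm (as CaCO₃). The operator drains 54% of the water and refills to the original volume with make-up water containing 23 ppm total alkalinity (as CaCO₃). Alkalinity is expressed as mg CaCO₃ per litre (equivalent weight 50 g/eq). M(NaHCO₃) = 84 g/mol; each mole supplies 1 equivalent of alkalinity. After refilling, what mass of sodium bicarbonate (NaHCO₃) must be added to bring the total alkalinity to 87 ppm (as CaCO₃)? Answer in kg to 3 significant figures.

14.0 kg

Volume: 1120 m³ = 1,120,000 L.
After draining 54% and refilling: 146 × 0.46 + 23 × 0.54 = 79.58 ppm.
Deficit to target: 87 − 79.58 = 7.42 mg/L.
As CaCO₃: 7.42 mg/L × 1,120,000 L = 8310 g; ÷ 50 g/eq ÷ 1 = 166.2 mol NaHCO₃.
Mass: 166.2 × 84 = 13,960 g.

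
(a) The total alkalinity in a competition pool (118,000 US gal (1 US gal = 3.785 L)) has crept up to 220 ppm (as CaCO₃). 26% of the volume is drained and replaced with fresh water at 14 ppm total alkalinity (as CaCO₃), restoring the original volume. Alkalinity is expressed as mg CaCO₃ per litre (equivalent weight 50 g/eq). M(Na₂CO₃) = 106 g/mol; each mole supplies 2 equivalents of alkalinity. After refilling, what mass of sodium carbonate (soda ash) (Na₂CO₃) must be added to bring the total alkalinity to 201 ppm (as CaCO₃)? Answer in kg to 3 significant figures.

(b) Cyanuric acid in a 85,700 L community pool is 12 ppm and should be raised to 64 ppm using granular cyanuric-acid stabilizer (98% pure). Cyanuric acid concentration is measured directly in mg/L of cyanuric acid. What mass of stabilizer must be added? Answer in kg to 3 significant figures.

(a) 16.4 kg; (b) 4.55 kg

(a) Volume: 118,000 US gal × 3.785 L/gal = 446,630 L.
(a) After draining 26% and refilling: 220 × 0.74 + 14 × 0.26 = 166.44 ppm.
(a) Deficit to target: 201 − 166.44 = 34.56 mg/L.
(a) As CaCO₃: 34.56 mg/L × 446,630 L = 15,440 g; ÷ 50 g/eq ÷ 2 = 154.4 mol Na₂CO₃.
(a) Mass: 154.4 × 106 = 16,360 g.

(b) CYA to add: (64 − 12) = 52 mg/L × 85,700 L = 4456 g cyanuric acid.
(b) At 98% purity: 4456 / 0.98 = 4547 g product.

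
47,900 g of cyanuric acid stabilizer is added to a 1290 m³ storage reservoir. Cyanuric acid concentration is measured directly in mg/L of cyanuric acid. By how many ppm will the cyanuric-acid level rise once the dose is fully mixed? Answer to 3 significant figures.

37.1 ppm

Volume: 1290 m³ = 1,290,000 L.
Rise: 47,900 g / 1,290,000 L × 1000 = 37.13 mg/L.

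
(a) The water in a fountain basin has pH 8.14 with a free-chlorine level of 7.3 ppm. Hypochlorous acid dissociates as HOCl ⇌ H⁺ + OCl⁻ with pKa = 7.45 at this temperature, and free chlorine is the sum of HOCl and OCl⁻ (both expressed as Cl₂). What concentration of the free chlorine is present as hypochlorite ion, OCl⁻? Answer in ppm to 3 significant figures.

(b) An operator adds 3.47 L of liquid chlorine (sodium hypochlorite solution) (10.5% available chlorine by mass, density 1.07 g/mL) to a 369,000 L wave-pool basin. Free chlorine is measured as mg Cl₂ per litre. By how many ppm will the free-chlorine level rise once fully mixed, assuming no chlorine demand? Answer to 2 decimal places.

(a) [OCl⁻]/[HOCl] = 10^(pH − pKa) = 10^(8.14 − 7.45) = 10^0.69 = 4.898.
(a) Fraction as HOCl = 1 / (1 + 4.898) = 0.1696.
(a) OCl⁻ = (1 − 0.1696) × 7.3 ppm = 6.062 ppm.

(b) Mass of solution: 3.47 L × 1000 mL/L × 1.07 g/mL = 3713 g.
(b) Available chlorine delivered: 3713 g × 0.105 = 389.9 g as Cl₂.
(b) Concentration rise: 389.9 g / 369,000 L = 1.057 mg/L = 1.06 ppm.

(a) 6.06 ppm; (b) 1.06 ppm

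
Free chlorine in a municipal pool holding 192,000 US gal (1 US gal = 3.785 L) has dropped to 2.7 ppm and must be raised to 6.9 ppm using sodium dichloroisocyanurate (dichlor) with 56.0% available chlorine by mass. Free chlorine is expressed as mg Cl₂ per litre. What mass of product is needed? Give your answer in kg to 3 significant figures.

Volume: 192,000 US gal × 3.785 L/gal = 726,720 L.
Chlorine deficit: 6.9 − 2.7 = 4.2 ppm = 4.2 mg/L as Cl₂.
Cl₂ equivalent needed: 4.2 mg/L × 726,720 L = 3,052,000 mg = 3052 g.
Product at 56.0% available chlorine: 3052 / 0.56 = 5450 g.

5.45 kg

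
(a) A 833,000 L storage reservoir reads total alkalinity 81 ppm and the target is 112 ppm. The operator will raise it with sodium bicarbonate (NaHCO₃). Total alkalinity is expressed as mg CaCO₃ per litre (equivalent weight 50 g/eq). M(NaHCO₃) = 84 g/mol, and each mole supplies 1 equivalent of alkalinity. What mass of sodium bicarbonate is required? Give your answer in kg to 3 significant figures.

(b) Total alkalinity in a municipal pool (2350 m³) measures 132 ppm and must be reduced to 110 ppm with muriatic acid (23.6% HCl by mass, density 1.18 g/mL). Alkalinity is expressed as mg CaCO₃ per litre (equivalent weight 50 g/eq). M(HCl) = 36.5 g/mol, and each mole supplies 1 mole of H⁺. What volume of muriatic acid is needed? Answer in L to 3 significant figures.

(a) 43.4 kg; (b) 136 L

(a) Alkalinity to add: (112 − 81) = 31 mg/L as CaCO₃ × 833,000 L = 25,820 g as CaCO₃.
(a) Equivalents: 25,820 g ÷ 50 g/eq = 516.5 eq.
(a) NaHCO₃ supplies 1 eq per mole → 516.5 mol.
(a) Mass: 516.5 mol × 84 g/mol = 43,380 g.

(b) Volume: 2350 m³ = 2,350,000 L.
(b) Alkalinity to neutralize: (132 − 110) = 22 mg/L as CaCO₃ × 2,350,000 L = 51,700 g as CaCO₃.
(b) Equivalents of H⁺ required: 51,700 ÷ 50 g/eq = 1034 eq = 1034 mol HCl.
(b) Mass of HCl: 1034 × 36.5 = 37,740 g.
(b) Mass of 23.6% solution: 37,740 / 0.236 = 159,900 g.
(b) Volume: 159,900 g ÷ 1.18 g/mL = 135,500 mL.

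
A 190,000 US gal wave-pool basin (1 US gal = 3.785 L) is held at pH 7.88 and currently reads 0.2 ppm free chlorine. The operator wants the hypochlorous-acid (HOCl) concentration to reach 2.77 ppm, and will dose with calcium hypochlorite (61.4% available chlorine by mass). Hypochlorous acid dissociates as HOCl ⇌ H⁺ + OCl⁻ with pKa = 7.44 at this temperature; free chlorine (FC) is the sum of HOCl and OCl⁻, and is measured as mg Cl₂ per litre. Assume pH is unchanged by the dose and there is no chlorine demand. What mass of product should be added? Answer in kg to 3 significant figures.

Volume: 190,000 US gal × 3.785 L/gal = 719,150 L.
[OCl⁻]/[HOCl] = 10^(pH − pKa) = 10^(7.88 − 7.44) = 2.754; fraction as HOCl = 1/(1 + 2.754) = 0.2664.
Free chlorine required for 2.77 ppm HOCl: 2.77 / 0.2664 = 10.4 ppm.
FC to add: 10.4 − 0.2 = 10.2 mg/L as Cl₂.
Cl₂ equivalent: 10.2 mg/L × 719,150 L = 7335 g.
Product at 61.4% available Cl: 7335 / 0.614 = 11,950 g.

11.9 kg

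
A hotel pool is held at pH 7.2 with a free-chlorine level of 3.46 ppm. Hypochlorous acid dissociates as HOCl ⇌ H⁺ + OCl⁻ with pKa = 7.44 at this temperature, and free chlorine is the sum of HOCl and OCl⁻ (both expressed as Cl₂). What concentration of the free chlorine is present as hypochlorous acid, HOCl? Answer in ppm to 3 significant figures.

[OCl⁻]/[HOCl] = 10^(pH − pKa) = 10^(7.2 − 7.44) = 10^-0.24 = 0.5754.
Fraction as HOCl = 1 / (1 + 0.5754) = 0.6347.
HOCl = 0.6347 × 3.46 ppm = 2.196 ppm.

2.20 ppm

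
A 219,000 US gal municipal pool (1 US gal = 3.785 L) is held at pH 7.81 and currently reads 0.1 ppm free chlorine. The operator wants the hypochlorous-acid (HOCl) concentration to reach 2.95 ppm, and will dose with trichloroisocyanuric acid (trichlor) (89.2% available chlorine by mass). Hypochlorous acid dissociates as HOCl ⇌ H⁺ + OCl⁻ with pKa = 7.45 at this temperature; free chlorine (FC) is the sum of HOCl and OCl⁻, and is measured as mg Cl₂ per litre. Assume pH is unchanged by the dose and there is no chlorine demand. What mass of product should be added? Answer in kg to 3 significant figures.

Volume: 219,000 US gal × 3.785 L/gal = 828,915 L.
[OCl⁻]/[HOCl] = 10^(pH − pKa) = 10^(7.81 − 7.45) = 2.291; fraction as HOCl = 1/(1 + 2.291) = 0.3039.
Free chlorine required for 2.95 ppm HOCl: 2.95 / 0.3039 = 9.708 ppm.
FC to add: 9.708 − 0.1 = 9.608 mg/L as Cl₂.
Cl₂ equivalent: 9.608 mg/L × 828,915 L = 7964 g.
Product at 89.2% available Cl: 7964 / 0.892 = 8929 g.

8.93 kg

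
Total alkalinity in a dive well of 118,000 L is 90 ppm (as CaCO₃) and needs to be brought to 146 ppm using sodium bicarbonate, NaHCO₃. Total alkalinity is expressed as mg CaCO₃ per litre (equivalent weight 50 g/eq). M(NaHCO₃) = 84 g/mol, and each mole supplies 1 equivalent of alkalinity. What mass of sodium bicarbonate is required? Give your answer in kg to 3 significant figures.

Alkalinity to add: (146 − 90) = 56 mg/L as CaCO₃ × 118,000 L = 6608 g as CaCO₃.
Equivalents: 6608 g ÷ 50 g/eq = 132.2 eq.
NaHCO₃ supplies 1 eq per mole → 132.2 mol.
Mass: 132.2 mol × 84 g/mol = 11,100 g.

11.1 kg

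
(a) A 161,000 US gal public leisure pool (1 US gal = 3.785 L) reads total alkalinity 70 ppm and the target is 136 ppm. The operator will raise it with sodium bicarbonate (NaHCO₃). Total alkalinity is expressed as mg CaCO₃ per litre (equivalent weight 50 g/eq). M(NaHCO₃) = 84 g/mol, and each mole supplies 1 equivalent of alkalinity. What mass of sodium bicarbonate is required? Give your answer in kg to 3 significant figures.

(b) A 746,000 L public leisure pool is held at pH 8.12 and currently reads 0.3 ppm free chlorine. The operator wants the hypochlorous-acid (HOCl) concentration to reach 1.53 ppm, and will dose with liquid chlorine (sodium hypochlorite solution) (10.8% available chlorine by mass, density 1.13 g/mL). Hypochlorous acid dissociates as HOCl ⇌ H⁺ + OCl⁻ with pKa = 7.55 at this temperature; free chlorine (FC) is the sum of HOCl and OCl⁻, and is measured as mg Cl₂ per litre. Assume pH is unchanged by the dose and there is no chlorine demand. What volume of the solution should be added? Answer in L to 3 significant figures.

(a) 67.6 kg; (b) 42.3 L

(a) Volume: 161,000 US gal × 3.785 L/gal = 609,385 L.
(a) Alkalinity to add: (136 − 70) = 66 mg/L as CaCO₃ × 609,385 L = 40,220 g as CaCO₃.
(a) Equivalents: 40,220 g ÷ 50 g/eq = 804.4 eq.
(a) NaHCO₃ supplies 1 eq per mole → 804.4 mol.
(a) Mass: 804.4 mol × 84 g/mol = 67,570 g.

(b) [OCl⁻]/[HOCl] = 10^(pH − pKa) = 10^(8.12 − 7.55) = 3.715; fraction as HOCl = 1/(1 + 3.715) = 0.2121.
(b) Free chlorine required for 1.53 ppm HOCl: 1.53 / 0.2121 = 7.214 ppm.
(b) FC to add: 7.214 − 0.3 = 6.914 mg/L as Cl₂.
(b) Cl₂ equivalent: 6.914 mg/L × 746,000 L = 5158 g.
(b) Product at 10.8% available Cl: 5158 / 0.108 = 47,760 g.
(b) Volume: 47,760 g ÷ 1.13 g/mL = 42,270 mL.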